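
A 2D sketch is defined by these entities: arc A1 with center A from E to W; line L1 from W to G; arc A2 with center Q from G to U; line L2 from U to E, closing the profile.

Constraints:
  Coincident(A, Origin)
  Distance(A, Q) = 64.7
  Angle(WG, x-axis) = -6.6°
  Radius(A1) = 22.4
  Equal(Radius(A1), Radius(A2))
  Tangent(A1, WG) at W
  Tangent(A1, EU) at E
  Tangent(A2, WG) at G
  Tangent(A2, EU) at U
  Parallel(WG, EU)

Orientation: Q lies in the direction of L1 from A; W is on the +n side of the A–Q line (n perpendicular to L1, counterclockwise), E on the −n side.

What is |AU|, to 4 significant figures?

68.47

The slot axis is L1's direction at -6.6°, so u = (cos -6.6°, sin -6.6°) = (0.9934, -0.1149) and n = (−sin -6.6°, cos -6.6°) = (0.1149, 0.9934). A is at the origin and Q lies 64.7 along u from A, so Q = 64.7·u = (64.27, -7.436). Tangency of A1 to both parallel lines with radius 22.4 puts W and E at A ± 22.4·n: W = (2.575, 22.25), E = (-2.575, -22.25). Equal radii place G and U the same way about Q: G = Q + 22.4·n = (66.85, 14.82), U = Q − 22.4·n = (61.70, -29.69). Then |AU| = |U − A| = 68.47.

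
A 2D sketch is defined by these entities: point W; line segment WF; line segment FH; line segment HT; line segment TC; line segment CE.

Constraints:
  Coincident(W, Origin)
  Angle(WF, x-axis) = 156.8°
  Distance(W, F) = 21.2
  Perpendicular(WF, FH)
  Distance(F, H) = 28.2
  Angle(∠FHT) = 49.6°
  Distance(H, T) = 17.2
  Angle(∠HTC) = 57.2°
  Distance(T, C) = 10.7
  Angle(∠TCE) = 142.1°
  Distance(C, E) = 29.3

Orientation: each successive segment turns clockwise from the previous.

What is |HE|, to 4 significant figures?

24.76

W is at the origin; WF runs at 156.8° with length 21.2, so F = (-19.49, 8.352). WF ⟂ FH, so FH runs at 66.80°; with |FH| = 28.2, H = (-8.377, 34.27). ∠FHT = 49.6° gives HT at -63.60° from the x-axis; with |HT| = 17.2, T = (-0.7288, 18.86). ∠HTC = 57.2° gives TC at 173.6° from the x-axis; with |TC| = 10.7, C = (-11.36, 20.06). ∠TCE = 142.1° gives CE at 135.7° from the x-axis; with |CE| = 29.3, E = (-32.33, 40.52). Then |HE| = |E − H| = 24.76.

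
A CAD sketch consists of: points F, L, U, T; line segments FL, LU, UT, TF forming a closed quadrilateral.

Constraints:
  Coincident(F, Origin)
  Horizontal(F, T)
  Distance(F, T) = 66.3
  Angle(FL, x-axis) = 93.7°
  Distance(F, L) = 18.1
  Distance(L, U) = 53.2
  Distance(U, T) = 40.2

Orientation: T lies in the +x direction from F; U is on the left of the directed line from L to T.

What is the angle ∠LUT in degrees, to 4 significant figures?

95.80°

Checks: |LU| = 53.20 ✓; |UT| = 40.20 ✓.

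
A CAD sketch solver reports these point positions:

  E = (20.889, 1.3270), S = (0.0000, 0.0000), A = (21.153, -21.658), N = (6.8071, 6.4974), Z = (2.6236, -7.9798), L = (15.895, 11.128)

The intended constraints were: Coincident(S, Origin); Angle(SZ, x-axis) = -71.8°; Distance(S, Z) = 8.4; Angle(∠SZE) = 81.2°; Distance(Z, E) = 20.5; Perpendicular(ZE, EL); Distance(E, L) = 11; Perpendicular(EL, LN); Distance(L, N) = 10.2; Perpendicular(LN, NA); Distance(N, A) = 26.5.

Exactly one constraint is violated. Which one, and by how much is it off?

Distance(N, A) = 26.5 — off by 5.10.

S = (0.00, 0.00) ✓; SZ at -71.80° ✓; |SZ| = 8.400 ✓; ∠SZE = 81.20° ✓; |ZE| = 20.50 ✓; ∠(ZE, EL) = 90.00° ✓; |EL| = 11.00 ✓; ∠(EL, LN) = 90.00° ✓; |LN| = 10.20 ✓; ∠(LN, NA) = 90.00° ✓; |NA| = 31.60 ✗.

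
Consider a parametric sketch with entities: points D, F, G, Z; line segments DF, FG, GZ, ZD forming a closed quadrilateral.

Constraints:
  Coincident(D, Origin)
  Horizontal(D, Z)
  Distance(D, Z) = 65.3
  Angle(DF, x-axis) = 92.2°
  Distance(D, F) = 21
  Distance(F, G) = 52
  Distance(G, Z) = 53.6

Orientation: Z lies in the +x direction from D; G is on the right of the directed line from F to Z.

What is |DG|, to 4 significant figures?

33.10

D is at the origin; DZ is horizontal with |DZ| = 65.3 and Z in +x, so Z = (65.3, 0). DF runs at 92.2° with |DF| = 21.0, so F = (-0.8061, 20.98). G is determined by |FG| = 52.0 and |GZ| = 53.6 together: it lies at the intersection of circle(F, 52.0) and circle(Z, 53.6). With |FZ| = 69.36, the foot of the radical line on FZ is 33.46 from F and the perpendicular offset is √(52.0² − 33.46²) = 39.80. Taking the right-of-FZ solution: G = (19.04, -27.08).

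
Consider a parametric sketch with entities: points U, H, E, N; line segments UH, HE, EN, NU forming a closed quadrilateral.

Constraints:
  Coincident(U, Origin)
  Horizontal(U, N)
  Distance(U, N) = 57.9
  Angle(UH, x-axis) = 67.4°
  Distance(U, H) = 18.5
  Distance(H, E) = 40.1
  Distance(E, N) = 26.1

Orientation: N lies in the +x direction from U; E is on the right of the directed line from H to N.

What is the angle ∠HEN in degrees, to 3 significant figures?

106°

U is at the origin; U and N share the same y with |UN| = 57.9 and N in +x, so N = (57.9, 0). UH runs at 67.4° with |UH| = 18.5, so H = (7.11, 17.1). E is determined by |HE| = 40.1 and |EN| = 26.1 together: it lies at the intersection of circle(H, 40.1) and circle(N, 26.1). With |HN| = 53.6, the foot of the radical line on HN is 35.4 from H and the perpendicular offset is √(40.1² − 35.4²) = 18.8. Taking the right-of-HN solution: E = (34.7, -12.0).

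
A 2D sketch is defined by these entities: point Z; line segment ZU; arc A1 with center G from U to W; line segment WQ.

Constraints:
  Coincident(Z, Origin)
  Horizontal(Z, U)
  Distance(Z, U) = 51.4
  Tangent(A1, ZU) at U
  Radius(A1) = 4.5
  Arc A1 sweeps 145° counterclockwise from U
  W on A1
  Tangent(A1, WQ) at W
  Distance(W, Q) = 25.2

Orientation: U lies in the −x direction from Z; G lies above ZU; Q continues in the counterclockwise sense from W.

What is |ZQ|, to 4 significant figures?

73.06

Z is at the origin; Z and U share the same y with |ZU| = 51.4 and U on the −x side, so U = (-51.40, 0.000). A1 meets ZU tangentially, so GU is at right angles to ZU, so G = U + (0, 4.5) = (-51.40, 4.500). On A1, U sits at bearing -90° from G; a 145° counterclockwise sweep puts W at bearing 55°, so W = G + 4.5·(cos 55°, sin 55°) = (-48.82, 8.186). A1 meets WQ tangentially, so GW is at right angles to WQ, so WQ runs along (−sin 55°, cos 55°); with |WQ| = 25.2, Q = (-69.46, 22.64). Then |ZQ| = |Q − Z| = 73.06.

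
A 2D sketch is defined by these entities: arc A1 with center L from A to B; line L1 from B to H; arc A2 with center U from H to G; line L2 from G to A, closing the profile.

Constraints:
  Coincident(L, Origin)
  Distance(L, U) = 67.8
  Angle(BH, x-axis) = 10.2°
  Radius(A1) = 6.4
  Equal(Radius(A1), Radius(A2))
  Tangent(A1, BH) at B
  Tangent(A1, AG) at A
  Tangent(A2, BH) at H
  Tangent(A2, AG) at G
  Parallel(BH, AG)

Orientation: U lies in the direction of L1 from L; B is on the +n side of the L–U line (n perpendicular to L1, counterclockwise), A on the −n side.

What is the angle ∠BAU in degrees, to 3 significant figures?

84.6°

The slot axis is L1's direction at 10.2°, so u = (cos 10.2°, sin 10.2°) = (0.984, 0.177) and n = (−sin 10.2°, cos 10.2°) = (-0.177, 0.984). L is at the origin and U lies 67.8 along u from L, so U = 67.8·u = (66.7, 12.0). Tangency of A1 to both parallel lines with radius 6.4 puts B and A at L ± 6.4·n: B = (-1.13, 6.30), A = (1.13, -6.30). Then cos ∠BAU = AB·AU / (|AB||AU|), giving 84.6°.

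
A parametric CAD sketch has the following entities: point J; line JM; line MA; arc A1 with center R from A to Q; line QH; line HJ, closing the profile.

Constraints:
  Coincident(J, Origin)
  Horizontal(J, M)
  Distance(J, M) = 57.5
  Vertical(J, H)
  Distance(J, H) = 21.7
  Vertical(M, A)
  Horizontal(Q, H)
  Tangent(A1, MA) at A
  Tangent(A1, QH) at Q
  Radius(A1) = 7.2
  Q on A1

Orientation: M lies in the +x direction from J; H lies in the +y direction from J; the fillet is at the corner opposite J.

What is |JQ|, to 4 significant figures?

54.78

J is at the origin; J and M share the same y with |JM| = 57.5 and M on the +x side, so M = (57.50, 0.000). JH is vertical with |JH| = 21.7 and H on the +y side, so H = (0.000, 21.70). The virtual corner opposite J is at (57.50, 21.70). Tangency of A1 to MA means the radius RA is perpendicular to MA and tangency of A1 to QH means the radius RQ is perpendicular to QH, with radius 7.2, so the center R sits 7.2 in from both sides at R = (50.30, 14.50). That places the tangent points at A = (57.50, 14.50) on MA and Q = (50.30, 21.70) on QH. Then |JQ| = |Q − J| = 54.78.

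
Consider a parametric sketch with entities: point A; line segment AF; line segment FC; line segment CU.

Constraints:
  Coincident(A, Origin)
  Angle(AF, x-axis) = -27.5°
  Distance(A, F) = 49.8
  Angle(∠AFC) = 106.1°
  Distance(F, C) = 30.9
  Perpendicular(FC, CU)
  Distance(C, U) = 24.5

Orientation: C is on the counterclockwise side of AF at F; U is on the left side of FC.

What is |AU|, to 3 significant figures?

50.4

A is at the origin; AF runs at -27.5° with length 49.8, so F = 49.8·(cos -27.5°, sin -27.5°) = (44.2, -23.0). ∠AFC = 106.1°, so FC runs at -27.5° + (180° − 106.1°) = 46.4° from the x-axis; with |FC| = 30.9, C = F + 30.9·(cos 46.4°, sin 46.4°) = (65.5, -0.618). FC ⟂ CU; with |CU| = 24.5 on the left of FC, U = C + 24.5·(-0.724, 0.690) = (47.7, 16.3). Then |AU| = |U − A| = 50.4.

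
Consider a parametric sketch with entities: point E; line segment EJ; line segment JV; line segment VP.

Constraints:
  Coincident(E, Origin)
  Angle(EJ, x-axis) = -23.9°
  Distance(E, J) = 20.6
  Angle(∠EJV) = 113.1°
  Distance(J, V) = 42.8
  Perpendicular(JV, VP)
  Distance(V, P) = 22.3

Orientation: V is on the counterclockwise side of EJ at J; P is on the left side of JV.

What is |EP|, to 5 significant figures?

50.992

E is at the origin; EJ runs at -23.9° with length 20.6, so J = 20.6·(cos -23.9°, sin -23.9°) = (18.834, -8.3459). ∠EJV = 113.1°, so JV runs at -23.9° + (180° − 113.1°) = 43.000° from the x-axis; with |JV| = 42.8, V = J + 42.8·(cos 43.000°, sin 43.000°) = (50.136, 20.844). The perpendicularity gives VP at right angles to JV; with |VP| = 22.3 on the left of JV, P = V + 22.3·(-0.68200, 0.73135) = (34.927, 37.153). Then |EP| = |P − E| = 50.992.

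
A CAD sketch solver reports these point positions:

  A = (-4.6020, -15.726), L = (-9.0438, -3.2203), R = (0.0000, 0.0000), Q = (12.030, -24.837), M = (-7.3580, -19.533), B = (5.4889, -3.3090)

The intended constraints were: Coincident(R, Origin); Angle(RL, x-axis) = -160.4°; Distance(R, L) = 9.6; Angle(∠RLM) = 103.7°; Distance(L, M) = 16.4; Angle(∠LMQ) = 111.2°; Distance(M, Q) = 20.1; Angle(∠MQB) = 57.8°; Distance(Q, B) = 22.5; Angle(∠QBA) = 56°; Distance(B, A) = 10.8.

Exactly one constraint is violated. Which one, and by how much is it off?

Distance(B, A) = 10.8 — off by 5.20.

R = (0.00, 0.00) ✓; RL at -160.4° ✓; |RL| = 9.600 ✓; ∠RLM = 103.7° ✓; |LM| = 16.40 ✓; ∠LMQ = 111.2° ✓; |MQ| = 20.10 ✓; ∠MQB = 57.80° ✓; |QB| = 22.50 ✓; ∠QBA = 56.00° ✓; |BA| = 16.00 ✗.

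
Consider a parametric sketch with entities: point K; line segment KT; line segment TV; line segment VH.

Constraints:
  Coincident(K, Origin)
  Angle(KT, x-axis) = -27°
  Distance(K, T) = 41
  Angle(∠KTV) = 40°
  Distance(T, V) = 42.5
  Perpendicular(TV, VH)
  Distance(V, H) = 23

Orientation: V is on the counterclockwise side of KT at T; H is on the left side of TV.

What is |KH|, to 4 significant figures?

11.59

∠KTV = 40.0°, so TV runs at -27.0° + (180° − 40.0°) = 113.0° from the x-axis; with |TV| = 42.5, V = T + 42.5·(cos 113.0°, sin 113.0°) = (19.93, 20.51). TV ⟂ VH; with |VH| = 23.0 on the left of TV, H = V + 23.0·(-0.9205, -0.3907) = (-1.246, 11.52). Then |KH| = |H − K| = 11.59.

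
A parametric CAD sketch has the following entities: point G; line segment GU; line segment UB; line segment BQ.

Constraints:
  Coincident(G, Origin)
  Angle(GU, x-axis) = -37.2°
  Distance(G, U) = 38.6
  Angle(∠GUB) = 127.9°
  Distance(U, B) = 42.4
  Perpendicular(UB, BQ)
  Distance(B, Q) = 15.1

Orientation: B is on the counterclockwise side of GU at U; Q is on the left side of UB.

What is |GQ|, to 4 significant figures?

67.87

G is at the origin; GU runs at -37.2° with length 38.6, so U = 38.6·(cos -37.2°, sin -37.2°) = (30.75, -23.34). ∠GUB = 127.9°, so UB runs at -37.2° + (180° − 127.9°) = 14.90° from the x-axis; with |UB| = 42.4, B = U + 42.4·(cos 14.90°, sin 14.90°) = (71.72, -12.44). UB is perpendicular to BQ; with |BQ| = 15.1 on the left of UB, Q = B + 15.1·(-0.2571, 0.9664) = (67.84, 2.157). Then |GQ| = |Q − G| = 67.87.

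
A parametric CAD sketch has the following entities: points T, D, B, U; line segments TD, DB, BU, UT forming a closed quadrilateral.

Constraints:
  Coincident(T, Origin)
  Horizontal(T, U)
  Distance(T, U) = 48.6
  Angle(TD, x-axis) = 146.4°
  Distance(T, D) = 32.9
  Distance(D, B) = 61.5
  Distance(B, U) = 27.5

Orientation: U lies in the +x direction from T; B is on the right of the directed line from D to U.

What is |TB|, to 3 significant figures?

28.6

T is at the origin; TU is horizontal with |TU| = 48.6 and U in +x, so U = (48.6, 0). TD runs at 146.4° with |TD| = 32.9, so D = (-27.4, 18.2). B is determined by |DB| = 61.5 and |BU| = 27.5 together: it lies at the intersection of circle(D, 61.5) and circle(U, 27.5). With |DU| = 78.2, the foot of the radical line on DU is 58.4 from D and the perpendicular offset is √(61.5² − 58.4²) = 19.2. Taking the right-of-DU solution: B = (25.0, -14.0).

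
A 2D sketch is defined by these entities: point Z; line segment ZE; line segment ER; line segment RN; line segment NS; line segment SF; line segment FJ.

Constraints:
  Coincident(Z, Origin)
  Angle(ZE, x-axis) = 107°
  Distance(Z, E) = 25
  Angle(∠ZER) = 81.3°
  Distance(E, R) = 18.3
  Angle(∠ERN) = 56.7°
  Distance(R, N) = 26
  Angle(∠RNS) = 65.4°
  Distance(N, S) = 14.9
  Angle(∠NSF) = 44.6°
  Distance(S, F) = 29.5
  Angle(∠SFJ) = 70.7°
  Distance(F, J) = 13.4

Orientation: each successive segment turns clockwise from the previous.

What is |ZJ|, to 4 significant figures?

14.03

Z is at the origin; ZE runs at 107.0° with length 25.0, so E = (-7.309, 23.91). ∠ZER = 81.3° gives ER at 8.300° from the x-axis; with |ER| = 18.3, R = (10.80, 26.55). ∠ERN = 56.7° gives RN at -115.0° from the x-axis; with |RN| = 26.0, N = (-0.1890, 2.985). ∠RNS = 65.4° gives NS at 130.4° from the x-axis; with |NS| = 14.9, S = (-9.846, 14.33). ∠NSF = 44.6° gives SF at -5.000° from the x-axis; with |SF| = 29.5, F = (19.54, 11.76). ∠SFJ = 70.7° gives FJ at -114.3° from the x-axis; with |FJ| = 13.4, J = (14.03, -0.4516). Then |ZJ| = |J − Z| = 14.03.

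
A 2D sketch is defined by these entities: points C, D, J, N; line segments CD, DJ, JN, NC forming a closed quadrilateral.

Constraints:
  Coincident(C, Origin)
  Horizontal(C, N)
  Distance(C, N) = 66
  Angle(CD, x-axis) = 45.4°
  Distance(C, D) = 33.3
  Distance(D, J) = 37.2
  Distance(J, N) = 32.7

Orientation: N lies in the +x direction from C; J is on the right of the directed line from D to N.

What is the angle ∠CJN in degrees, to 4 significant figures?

141.4°

C is at the origin; C and N share the same y with |CN| = 66.0 and N in +x, so N = (66.0, 0). CD runs at 45.4° with |CD| = 33.3, so D = (23.38, 23.71). J is determined by |DJ| = 37.2 and |JN| = 32.7 together: it lies at the intersection of circle(D, 37.2) and circle(N, 32.7). With |DN| = 48.77, the foot of the radical line on DN is 27.61 from D and the perpendicular offset is √(37.2² − 27.61²) = 24.93. Taking the right-of-DN solution: J = (35.39, -11.50).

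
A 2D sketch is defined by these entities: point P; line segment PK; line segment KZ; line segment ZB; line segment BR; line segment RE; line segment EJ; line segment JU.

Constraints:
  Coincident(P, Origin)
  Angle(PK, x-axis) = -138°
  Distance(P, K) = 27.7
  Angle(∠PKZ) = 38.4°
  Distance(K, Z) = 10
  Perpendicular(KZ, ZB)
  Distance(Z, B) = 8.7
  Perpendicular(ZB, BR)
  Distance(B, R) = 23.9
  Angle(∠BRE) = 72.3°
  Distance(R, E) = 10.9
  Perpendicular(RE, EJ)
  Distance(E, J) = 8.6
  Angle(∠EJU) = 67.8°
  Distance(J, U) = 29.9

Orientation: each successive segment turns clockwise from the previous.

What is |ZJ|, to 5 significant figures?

12.428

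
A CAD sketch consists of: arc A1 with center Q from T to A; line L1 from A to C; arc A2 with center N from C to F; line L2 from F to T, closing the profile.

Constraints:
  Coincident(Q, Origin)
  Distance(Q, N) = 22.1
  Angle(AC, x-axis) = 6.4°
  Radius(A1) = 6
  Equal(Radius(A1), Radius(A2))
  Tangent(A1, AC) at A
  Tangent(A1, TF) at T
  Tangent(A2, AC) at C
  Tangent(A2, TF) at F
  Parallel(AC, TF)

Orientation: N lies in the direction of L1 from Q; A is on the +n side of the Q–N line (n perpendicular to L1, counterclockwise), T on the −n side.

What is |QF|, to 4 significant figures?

22.90

The slot axis is L1's direction at 6.4°, so u = (cos 6.4°, sin 6.4°) = (0.9938, 0.1115) and n = (−sin 6.4°, cos 6.4°) = (-0.1115, 0.9938). Q is at the origin and N lies 22.1 along u from Q, so N = 22.1·u = (21.96, 2.463). Tangency of A1 to both parallel lines with radius 6.0 puts A and T at Q ± 6.0·n: A = (-0.6688, 5.963), T = (0.6688, -5.963). Equal radii place C and F the same way about N: C = N + 6.0·n = (21.29, 8.426), F = N − 6.0·n = (22.63, -3.499). Then |QF| = |F − Q| = 22.90.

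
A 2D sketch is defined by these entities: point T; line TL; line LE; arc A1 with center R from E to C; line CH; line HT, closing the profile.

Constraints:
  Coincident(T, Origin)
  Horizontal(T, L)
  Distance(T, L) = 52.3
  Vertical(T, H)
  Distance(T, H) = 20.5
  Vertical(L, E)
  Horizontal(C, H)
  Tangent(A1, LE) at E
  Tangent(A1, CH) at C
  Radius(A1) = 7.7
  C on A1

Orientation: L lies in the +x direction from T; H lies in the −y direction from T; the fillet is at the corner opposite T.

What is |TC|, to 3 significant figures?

49.1

T is at the origin; TL is horizontal with |TL| = 52.3 and L on the +x side, so L = (52.3, 0.00). T and H share the same x with |TH| = 20.5 and H on the −y side, so H = (0.00, -20.5). The virtual corner opposite T is at (52.3, -20.5). Tangency of A1 to LE means the radius RE is perpendicular to LE and since A1 is tangent to CH there, RC ⟂ CH, with radius 7.7, so the center R sits 7.7 in from both sides at R = (44.6, -12.8). That places the tangent points at E = (52.3, -12.8) on LE and C = (44.6, -20.5) on CH. Then |TC| = |C − T| = 49.1.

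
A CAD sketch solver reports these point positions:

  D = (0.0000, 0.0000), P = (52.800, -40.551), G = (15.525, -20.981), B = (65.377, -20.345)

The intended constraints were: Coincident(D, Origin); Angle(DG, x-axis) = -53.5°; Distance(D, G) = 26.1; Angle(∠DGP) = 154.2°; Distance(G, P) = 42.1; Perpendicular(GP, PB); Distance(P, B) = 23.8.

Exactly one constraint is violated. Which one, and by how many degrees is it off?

Perpendicular(GP, PB) — off by 4.20°.

D = (0.00, 0.00) ✓; DG at -53.50° ✓; |DG| = 26.10 ✓; ∠DGP = 154.2° ✓; |GP| = 42.10 ✓; ∠(GP, PB) = 85.80° ✗; |PB| = 23.80 ✓.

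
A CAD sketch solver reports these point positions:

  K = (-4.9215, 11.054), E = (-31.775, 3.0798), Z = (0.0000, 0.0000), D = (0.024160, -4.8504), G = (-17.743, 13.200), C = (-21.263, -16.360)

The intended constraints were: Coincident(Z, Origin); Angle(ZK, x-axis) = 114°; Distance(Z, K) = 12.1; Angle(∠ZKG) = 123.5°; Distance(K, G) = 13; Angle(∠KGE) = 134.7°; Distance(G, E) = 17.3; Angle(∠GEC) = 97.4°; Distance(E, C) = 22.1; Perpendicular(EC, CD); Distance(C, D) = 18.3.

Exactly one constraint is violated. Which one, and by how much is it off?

Distance(C, D) = 18.3 — off by 5.90.

Z = (0.00, 0.00) ✓; ZK at 114.0° ✓; |ZK| = 12.10 ✓; ∠ZKG = 123.5° ✓; |KG| = 13.00 ✓; ∠KGE = 134.7° ✓; |GE| = 17.30 ✓; ∠GEC = 97.40° ✓; |EC| = 22.10 ✓; ∠(EC, CD) = 90.00° ✓; |CD| = 24.20 ✗.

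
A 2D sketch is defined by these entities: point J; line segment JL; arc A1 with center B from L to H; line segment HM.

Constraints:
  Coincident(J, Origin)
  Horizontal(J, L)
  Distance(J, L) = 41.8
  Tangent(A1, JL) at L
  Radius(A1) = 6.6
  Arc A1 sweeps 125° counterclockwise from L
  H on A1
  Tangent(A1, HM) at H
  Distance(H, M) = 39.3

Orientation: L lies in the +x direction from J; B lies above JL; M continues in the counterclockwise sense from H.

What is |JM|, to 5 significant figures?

49.206

J is at the origin; J and L share the same y with |JL| = 41.8 and L on the +x side, so L = (41.800, 0.0000). Since A1 is tangent to JL there, BL ⟂ JL, so B = L + (0, 6.6) = (41.800, 6.6000). On A1, L sits at bearing -90° from B; a 125° counterclockwise sweep puts H at bearing 35°, so H = B + 6.6·(cos 35°, sin 35°) = (47.206, 10.386). Since A1 is tangent to HM there, BH ⟂ HM, so HM runs along (−sin 35°, cos 35°); with |HM| = 39.3, M = (24.665, 42.578). Then |JM| = |M − J| = 49.206.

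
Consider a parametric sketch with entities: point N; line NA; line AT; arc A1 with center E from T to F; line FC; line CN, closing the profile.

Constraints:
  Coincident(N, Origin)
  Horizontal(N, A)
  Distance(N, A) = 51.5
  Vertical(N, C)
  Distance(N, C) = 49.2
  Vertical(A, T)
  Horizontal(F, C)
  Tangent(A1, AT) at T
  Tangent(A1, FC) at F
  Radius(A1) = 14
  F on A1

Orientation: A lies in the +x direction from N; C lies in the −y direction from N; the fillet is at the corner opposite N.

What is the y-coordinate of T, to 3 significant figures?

-35.2

The virtual corner opposite N is at (51.5, -49.2). Since A1 is tangent to AT there, ET ⟂ AT and A1 meets FC tangentially, so EF is at right angles to FC, with radius 14.0, so the center E sits 14.0 in from both sides at E = (37.5, -35.2). That places the tangent points at T = (51.5, -35.2) on AT and F = (37.5, -49.2) on FC. So T.y = -35.2.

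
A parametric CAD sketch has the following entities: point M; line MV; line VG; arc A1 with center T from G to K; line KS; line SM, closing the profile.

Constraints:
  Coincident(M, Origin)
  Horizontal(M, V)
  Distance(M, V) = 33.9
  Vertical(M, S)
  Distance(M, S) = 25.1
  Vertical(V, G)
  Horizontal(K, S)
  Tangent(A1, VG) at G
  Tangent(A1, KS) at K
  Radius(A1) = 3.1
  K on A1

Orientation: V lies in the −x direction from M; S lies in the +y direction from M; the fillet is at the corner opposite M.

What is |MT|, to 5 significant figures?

37.850

M and S share the same x with |MS| = 25.1 and S on the +y side, so S = (0.0000, 25.100). The virtual corner opposite M is at (-33.900, 25.100). A1 meets VG tangentially, so TG is at right angles to VG and tangency of A1 to KS means the radius TK is perpendicular to KS, with radius 3.1, so the center T sits 3.1 in from both sides at T = (-30.800, 22.000). Then |MT| = |T − M| = 37.850.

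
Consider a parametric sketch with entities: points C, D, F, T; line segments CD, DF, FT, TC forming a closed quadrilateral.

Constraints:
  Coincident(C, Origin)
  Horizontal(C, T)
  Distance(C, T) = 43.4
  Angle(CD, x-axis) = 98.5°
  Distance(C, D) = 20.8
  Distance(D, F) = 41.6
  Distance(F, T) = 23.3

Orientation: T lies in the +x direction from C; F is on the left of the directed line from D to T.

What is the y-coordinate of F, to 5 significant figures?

22.772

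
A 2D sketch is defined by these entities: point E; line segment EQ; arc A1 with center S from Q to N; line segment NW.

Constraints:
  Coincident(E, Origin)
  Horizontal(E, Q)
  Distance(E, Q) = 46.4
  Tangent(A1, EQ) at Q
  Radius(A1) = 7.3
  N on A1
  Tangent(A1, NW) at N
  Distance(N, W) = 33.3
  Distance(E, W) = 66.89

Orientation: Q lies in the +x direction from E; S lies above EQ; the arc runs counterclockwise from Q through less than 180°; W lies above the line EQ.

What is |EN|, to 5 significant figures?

54.212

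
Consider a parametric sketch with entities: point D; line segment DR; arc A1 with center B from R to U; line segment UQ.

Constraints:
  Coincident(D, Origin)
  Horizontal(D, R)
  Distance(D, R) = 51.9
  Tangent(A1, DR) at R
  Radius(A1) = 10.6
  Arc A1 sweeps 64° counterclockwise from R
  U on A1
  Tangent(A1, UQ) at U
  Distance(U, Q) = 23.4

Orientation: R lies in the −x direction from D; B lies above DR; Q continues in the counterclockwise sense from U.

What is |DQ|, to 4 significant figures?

41.95

D is at the origin; D and R share the same y with |DR| = 51.9 and R on the −x side, so R = (-51.90, 0.000). The tangent condition forces BR to be normal to DR, so B = R + (0, 10.6) = (-51.90, 10.60). On A1, R sits at bearing -90° from B; a 64° counterclockwise sweep puts U at bearing -26°, so U = B + 10.6·(cos -26°, sin -26°) = (-42.37, 5.953). The tangent condition forces BU to be normal to UQ, so UQ runs along (−sin -26°, cos -26°); with |UQ| = 23.4, Q = (-32.11, 26.99). Then |DQ| = |Q − D| = 41.95.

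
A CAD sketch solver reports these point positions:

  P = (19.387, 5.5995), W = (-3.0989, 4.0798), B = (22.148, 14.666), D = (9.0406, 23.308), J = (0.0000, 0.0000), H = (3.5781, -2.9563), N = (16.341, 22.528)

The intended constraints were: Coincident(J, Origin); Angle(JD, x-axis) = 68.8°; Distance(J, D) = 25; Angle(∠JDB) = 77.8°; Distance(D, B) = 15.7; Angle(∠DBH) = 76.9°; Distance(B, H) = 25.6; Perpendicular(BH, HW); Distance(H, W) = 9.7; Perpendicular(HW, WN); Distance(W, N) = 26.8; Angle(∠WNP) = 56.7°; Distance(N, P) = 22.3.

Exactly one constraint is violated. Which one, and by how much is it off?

Distance(N, P) = 22.3 — off by 5.10.

J = (0.00, 0.00) ✓; JD at 68.80° ✓; |JD| = 25.00 ✓; ∠JDB = 77.80° ✓; |DB| = 15.70 ✓; ∠DBH = 76.90° ✓; |BH| = 25.60 ✓; ∠(BH, HW) = 90.00° ✓; |HW| = 9.700 ✓; ∠(HW, WN) = 90.00° ✓; |WN| = 26.80 ✓; ∠WNP = 56.70° ✓; |NP| = 17.20 ✗.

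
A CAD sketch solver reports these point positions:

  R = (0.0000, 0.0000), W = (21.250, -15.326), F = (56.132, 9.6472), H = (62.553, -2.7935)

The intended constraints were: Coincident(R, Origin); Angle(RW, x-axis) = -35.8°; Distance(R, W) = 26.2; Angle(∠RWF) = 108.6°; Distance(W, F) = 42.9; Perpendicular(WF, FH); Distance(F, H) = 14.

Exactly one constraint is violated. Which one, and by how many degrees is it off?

Perpendicular(WF, FH) — off by 8.30°.

R = (0.00, 0.00) ✓; RW at -35.80° ✓; |RW| = 26.20 ✓; ∠RWF = 108.6° ✓; |WF| = 42.90 ✓; ∠(WF, FH) = 98.30° ✗; |FH| = 14.00 ✓.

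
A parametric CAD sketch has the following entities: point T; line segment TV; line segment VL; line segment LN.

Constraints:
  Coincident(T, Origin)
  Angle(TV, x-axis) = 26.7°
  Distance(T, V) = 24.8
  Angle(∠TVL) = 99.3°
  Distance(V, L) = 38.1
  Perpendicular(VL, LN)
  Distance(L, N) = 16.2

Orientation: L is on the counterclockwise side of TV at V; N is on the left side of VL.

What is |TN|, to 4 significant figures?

42.91

∠TVL = 99.3°, so VL runs at 26.7° + (180° − 99.3°) = 107.4° from the x-axis; with |VL| = 38.1, L = V + 38.1·(cos 107.4°, sin 107.4°) = (10.76, 47.50). VL ⟂ LN; with |LN| = 16.2 on the left of VL, N = L + 16.2·(-0.9542, -0.2990) = (-4.697, 42.66). Then |TN| = |N − T| = 42.91.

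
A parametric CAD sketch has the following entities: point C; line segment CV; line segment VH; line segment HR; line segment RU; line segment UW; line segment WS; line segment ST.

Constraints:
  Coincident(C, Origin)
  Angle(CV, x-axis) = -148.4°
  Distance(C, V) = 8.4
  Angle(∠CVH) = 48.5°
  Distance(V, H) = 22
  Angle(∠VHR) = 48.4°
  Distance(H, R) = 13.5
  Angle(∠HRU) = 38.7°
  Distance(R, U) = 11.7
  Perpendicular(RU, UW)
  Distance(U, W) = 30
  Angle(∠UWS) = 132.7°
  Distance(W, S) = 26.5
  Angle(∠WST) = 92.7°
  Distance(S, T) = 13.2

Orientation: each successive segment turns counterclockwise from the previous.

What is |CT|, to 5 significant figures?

50.726

∠UWS = 132.7° gives WS at 33.300° from the x-axis; with |WS| = 26.5, S = (56.681, -2.5931). ∠WST = 92.7° gives ST at 120.60° from the x-axis; with |ST| = 13.2, T = (49.962, 8.7687). Then |CT| = |T − C| = 50.726.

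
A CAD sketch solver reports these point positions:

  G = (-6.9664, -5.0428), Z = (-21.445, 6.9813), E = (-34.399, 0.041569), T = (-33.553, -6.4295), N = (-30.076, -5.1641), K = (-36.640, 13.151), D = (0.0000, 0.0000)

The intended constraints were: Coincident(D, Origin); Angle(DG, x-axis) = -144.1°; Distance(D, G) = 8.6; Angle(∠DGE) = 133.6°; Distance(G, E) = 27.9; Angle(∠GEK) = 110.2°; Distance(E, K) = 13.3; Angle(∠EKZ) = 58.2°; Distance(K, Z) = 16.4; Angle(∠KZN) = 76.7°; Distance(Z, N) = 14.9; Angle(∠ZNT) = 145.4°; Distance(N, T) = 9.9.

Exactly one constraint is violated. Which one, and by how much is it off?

Distance(N, T) = 9.9 — off by 6.20.

D = (0.00, 0.00) ✓; DG at -144.1° ✓; |DG| = 8.600 ✓; ∠DGE = 133.6° ✓; |GE| = 27.90 ✓; ∠GEK = 110.2° ✓; |EK| = 13.30 ✓; ∠EKZ = 58.20° ✓; |KZ| = 16.40 ✓; ∠KZN = 76.70° ✓; |ZN| = 14.90 ✓; ∠ZNT = 145.4° ✓; |NT| = 3.700 ✗.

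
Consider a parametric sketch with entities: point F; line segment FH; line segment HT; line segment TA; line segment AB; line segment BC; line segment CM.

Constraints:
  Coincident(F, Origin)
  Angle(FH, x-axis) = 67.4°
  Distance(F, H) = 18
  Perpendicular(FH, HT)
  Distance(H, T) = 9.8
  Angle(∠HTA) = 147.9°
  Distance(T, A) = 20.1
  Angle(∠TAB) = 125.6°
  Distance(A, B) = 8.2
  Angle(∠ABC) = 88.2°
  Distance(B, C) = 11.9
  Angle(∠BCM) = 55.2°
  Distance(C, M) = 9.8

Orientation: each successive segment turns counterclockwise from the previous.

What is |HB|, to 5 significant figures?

33.207

∠HTA = 147.9° gives TA at -170.50° from the x-axis; with |TA| = 20.1, A = (-21.954, 17.066). ∠TAB = 125.6° gives AB at -116.10° from the x-axis; with |AB| = 8.2, B = (-25.562, 9.7026). Then |HB| = |B − H| = 33.207.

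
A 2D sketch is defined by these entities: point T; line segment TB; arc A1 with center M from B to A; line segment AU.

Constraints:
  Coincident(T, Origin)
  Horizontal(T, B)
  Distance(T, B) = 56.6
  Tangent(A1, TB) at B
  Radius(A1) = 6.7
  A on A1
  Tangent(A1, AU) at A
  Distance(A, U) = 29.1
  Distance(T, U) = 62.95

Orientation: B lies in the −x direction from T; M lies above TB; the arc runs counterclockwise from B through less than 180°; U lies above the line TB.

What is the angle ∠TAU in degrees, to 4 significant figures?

101.3°

T is at the origin; TB is horizontal with |TB| = 56.6 and B on the −x side, so B = (-56.60, 0.000). Tangency of A1 to TB means the radius MB is perpendicular to TB, so M = B + (0, 6.7) = (-56.60, 6.700). Since MA ⟂ AU (tangency), |MU| = √(6.7² + 29.1²) = 29.86 regardless of where A sits on A1. So U lies on both circle(T, 62.95) and circle(M, 29.86); the above-TB intersection is U = (-51.55, 36.13). A is the foot of the tangent from U: A = (-49.91, 7.077).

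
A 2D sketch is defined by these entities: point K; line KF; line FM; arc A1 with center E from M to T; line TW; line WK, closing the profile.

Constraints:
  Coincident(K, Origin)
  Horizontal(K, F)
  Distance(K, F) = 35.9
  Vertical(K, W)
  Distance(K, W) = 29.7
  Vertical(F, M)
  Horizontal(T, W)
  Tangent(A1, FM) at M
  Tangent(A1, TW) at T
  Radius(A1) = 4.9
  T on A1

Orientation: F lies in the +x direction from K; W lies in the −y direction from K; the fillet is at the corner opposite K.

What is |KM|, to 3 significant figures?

43.6

K is at the origin; K and F share the same y with |KF| = 35.9 and F on the +x side, so F = (35.9, 0.00). K and W share the same x with |KW| = 29.7 and W on the −y side, so W = (0.00, -29.7). The virtual corner opposite K is at (35.9, -29.7). Tangency of A1 to FM means the radius EM is perpendicular to FM and since A1 is tangent to TW there, ET ⟂ TW, with radius 4.9, so the center E sits 4.9 in from both sides at E = (31.0, -24.8). That places the tangent points at M = (35.9, -24.8) on FM and T = (31.0, -29.7) on TW. Then |KM| = |M − K| = 43.6.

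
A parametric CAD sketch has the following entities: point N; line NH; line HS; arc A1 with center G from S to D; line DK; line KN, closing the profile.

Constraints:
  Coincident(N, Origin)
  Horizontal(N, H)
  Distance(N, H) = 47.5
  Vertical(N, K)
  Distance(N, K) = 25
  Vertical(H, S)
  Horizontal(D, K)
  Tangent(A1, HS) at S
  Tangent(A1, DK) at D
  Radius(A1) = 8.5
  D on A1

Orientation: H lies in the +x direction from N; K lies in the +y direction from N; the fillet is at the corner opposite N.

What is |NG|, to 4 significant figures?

42.35

N is at the origin; N and H share the same y with |NH| = 47.5 and H on the +x side, so H = (47.50, 0.000). N and K share the same x with |NK| = 25.0 and K on the +y side, so K = (0.000, 25.00). The virtual corner opposite N is at (47.50, 25.00). Since A1 is tangent to HS there, GS ⟂ HS and since A1 is tangent to DK there, GD ⟂ DK, with radius 8.5, so the center G sits 8.5 in from both sides at G = (39.00, 16.50). Then |NG| = |G − N| = 42.35.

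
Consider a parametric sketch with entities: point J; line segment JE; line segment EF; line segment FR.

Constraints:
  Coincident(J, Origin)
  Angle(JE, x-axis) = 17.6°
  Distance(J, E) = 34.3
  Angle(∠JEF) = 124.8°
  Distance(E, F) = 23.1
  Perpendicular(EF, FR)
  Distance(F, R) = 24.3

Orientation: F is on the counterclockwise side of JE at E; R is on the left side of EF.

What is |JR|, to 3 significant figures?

42.9

J is at the origin; JE runs at 17.6° with length 34.3, so E = 34.3·(cos 17.6°, sin 17.6°) = (32.7, 10.4). ∠JEF = 124.8°, so EF runs at 17.6° + (180° − 124.8°) = 72.8° from the x-axis; with |EF| = 23.1, F = E + 23.1·(cos 72.8°, sin 72.8°) = (39.5, 32.4). EF ⟂ FR; with |FR| = 24.3 on the left of EF, R = F + 24.3·(-0.955, 0.296) = (16.3, 39.6). Then |JR| = |R − J| = 42.9.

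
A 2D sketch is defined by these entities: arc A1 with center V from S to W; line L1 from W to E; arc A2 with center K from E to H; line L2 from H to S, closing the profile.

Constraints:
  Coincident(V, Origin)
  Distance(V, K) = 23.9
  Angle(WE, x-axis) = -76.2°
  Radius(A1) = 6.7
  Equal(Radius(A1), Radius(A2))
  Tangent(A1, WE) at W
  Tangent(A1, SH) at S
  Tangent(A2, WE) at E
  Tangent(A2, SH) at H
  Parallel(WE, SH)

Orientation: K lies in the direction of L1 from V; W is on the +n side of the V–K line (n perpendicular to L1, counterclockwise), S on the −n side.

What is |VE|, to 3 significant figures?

24.8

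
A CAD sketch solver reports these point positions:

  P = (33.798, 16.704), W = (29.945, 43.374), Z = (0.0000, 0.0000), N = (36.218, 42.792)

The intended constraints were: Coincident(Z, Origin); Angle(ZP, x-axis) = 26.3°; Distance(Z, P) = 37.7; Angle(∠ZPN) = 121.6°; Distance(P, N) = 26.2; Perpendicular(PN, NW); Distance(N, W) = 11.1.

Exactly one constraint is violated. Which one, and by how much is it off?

Distance(N, W) = 11.1 — off by 4.80.

Z = (0.00, 0.00) ✓; ZP at 26.30° ✓; |ZP| = 37.70 ✓; ∠ZPN = 121.6° ✓; |PN| = 26.20 ✓; ∠(PN, NW) = 90.00° ✓; |NW| = 6.300 ✗.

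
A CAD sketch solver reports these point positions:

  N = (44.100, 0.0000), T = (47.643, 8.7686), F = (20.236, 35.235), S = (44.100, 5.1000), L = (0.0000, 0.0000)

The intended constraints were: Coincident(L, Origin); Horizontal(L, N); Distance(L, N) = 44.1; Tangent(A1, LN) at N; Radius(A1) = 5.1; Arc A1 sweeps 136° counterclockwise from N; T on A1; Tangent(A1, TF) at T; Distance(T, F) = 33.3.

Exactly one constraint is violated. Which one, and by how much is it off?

Distance(T, F) = 33.3 — off by 4.80.

L = (0.00, 0.00) ✓; L.y = 0.00, N.y = 0.00 ✓; |LN| = 44.10 ✓; ∠(SN, NL) = 90.00° ✓; |SN| = 5.100 ✓; bearing(S→T) − bearing(S→N) = 136.0° ✓; |ST| = 5.100 ✓; ∠(ST, TF) = 90.00° ✓; |TF| = 38.10 ✗.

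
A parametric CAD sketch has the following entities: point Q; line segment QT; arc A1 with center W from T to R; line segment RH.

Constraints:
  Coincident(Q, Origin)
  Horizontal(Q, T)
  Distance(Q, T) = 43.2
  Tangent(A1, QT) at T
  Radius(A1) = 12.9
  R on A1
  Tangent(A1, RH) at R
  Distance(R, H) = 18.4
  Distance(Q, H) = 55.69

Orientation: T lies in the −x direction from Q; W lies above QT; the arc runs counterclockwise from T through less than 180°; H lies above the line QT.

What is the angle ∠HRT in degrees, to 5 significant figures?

117.72°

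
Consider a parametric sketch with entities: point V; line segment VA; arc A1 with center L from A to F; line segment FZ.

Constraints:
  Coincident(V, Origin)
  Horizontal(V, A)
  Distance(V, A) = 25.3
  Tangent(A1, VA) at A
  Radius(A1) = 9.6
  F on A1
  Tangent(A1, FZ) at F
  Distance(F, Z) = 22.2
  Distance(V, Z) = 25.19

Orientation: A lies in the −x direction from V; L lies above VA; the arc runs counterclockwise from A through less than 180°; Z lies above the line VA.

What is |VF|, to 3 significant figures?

17.6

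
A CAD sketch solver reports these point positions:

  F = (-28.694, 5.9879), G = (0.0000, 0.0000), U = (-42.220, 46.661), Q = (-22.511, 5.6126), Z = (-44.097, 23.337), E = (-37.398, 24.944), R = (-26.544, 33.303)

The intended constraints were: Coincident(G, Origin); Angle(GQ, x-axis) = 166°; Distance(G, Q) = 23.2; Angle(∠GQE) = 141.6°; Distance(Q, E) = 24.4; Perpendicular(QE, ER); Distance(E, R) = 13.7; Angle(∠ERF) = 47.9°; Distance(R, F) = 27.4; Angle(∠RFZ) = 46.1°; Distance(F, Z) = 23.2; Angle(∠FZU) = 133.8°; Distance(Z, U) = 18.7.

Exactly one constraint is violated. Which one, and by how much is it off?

Distance(Z, U) = 18.7 — off by 4.70.

G = (0.00, 0.00) ✓; GQ at 166.0° ✓; |GQ| = 23.20 ✓; ∠GQE = 141.6° ✓; |QE| = 24.40 ✓; ∠(QE, ER) = 90.00° ✓; |ER| = 13.70 ✓; ∠ERF = 47.90° ✓; |RF| = 27.40 ✓; ∠RFZ = 46.10° ✓; |FZ| = 23.20 ✓; ∠FZU = 133.8° ✓; |ZU| = 23.40 ✗.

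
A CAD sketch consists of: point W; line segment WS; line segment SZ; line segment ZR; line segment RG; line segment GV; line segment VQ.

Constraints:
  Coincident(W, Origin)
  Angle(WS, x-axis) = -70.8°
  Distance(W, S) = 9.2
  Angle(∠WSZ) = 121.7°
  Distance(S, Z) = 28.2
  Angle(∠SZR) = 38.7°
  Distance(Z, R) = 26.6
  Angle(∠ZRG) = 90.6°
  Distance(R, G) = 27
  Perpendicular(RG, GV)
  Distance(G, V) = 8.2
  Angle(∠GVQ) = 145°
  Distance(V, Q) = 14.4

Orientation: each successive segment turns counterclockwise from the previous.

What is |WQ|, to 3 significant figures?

24.3

W is at the origin; WS runs at -70.8° with length 9.2, so S = (3.03, -8.69). ∠WSZ = 121.7° gives SZ at -12.5° from the x-axis; with |SZ| = 28.2, Z = (30.6, -14.8). ∠SZR = 38.7° gives ZR at 129° from the x-axis; with |ZR| = 26.6, R = (13.9, 5.94). ∠ZRG = 90.6° gives RG at -142° from the x-axis; with |RG| = 27.0, G = (-7.33, -10.8). RG ⟂ GV, so GV runs at -51.8°; with |GV| = 8.2, V = (-2.26, -17.2). ∠GVQ = 145.0° gives VQ at -16.8° from the x-axis; with |VQ| = 14.4, Q = (11.5, -21.4). Then |WQ| = |Q − W| = 24.3.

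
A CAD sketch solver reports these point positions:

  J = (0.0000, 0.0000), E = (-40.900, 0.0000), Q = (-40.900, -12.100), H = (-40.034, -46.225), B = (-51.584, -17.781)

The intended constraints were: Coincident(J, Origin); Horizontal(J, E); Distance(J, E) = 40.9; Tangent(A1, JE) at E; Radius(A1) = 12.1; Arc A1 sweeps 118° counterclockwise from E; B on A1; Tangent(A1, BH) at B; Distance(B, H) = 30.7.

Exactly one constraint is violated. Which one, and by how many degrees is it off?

Tangent(A1, BH) at B — off by 5.90°.

J = (0.00, 0.00) ✓; J.y = 0.00, E.y = 0.00 ✓; |JE| = 40.90 ✓; ∠(QE, EJ) = 90.00° ✓; |QE| = 12.10 ✓; bearing(Q→B) − bearing(Q→E) = 118.0° ✓; |QB| = 12.10 ✓; ∠(QB, BH) = 95.90° ✗; |BH| = 30.70 ✓.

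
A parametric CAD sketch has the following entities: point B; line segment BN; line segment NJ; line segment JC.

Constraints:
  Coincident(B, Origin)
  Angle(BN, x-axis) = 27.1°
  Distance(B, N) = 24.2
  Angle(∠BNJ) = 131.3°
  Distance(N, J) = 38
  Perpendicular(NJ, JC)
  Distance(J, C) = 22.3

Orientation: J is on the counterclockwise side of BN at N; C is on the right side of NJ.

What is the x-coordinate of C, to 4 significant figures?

52.48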